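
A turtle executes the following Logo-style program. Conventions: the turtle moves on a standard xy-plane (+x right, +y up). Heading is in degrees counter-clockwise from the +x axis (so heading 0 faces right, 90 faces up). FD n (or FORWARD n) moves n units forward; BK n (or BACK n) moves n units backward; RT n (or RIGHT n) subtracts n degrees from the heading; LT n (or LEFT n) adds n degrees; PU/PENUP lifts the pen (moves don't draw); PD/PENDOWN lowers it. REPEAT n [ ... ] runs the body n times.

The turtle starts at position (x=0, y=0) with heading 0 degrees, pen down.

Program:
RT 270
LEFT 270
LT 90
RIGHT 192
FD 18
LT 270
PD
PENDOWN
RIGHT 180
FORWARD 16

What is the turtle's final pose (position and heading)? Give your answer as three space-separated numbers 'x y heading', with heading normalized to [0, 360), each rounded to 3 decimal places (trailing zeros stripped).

Executing turtle program step by step:
Start: pos=(0,0), heading=0, pen down
RT 270: heading 0 -> 90
LT 270: heading 90 -> 0
LT 90: heading 0 -> 90
RT 192: heading 90 -> 258
FD 18: (0,0) -> (-3.742,-17.607) [heading=258, draw]
LT 270: heading 258 -> 168
PD: pen down
PD: pen down
RT 180: heading 168 -> 348
FD 16: (-3.742,-17.607) -> (11.908,-20.933) [heading=348, draw]
Final: pos=(11.908,-20.933), heading=348, 2 segment(s) drawn

Answer: 11.908 -20.933 348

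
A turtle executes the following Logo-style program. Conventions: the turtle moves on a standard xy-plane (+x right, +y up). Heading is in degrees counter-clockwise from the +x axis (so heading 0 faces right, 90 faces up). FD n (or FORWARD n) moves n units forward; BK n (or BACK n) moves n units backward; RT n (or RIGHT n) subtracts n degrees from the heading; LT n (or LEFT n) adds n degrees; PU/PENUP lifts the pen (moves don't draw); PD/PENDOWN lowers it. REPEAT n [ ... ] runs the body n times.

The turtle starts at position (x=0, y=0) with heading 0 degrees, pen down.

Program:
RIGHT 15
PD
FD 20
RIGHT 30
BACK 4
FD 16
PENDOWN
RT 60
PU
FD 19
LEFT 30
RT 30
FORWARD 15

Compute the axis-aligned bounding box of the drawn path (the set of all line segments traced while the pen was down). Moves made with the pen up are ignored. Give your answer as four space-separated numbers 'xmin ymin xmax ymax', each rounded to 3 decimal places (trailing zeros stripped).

Answer: 0 -13.662 27.804 0

Derivation:
Executing turtle program step by step:
Start: pos=(0,0), heading=0, pen down
RT 15: heading 0 -> 345
PD: pen down
FD 20: (0,0) -> (19.319,-5.176) [heading=345, draw]
RT 30: heading 345 -> 315
BK 4: (19.319,-5.176) -> (16.49,-2.348) [heading=315, draw]
FD 16: (16.49,-2.348) -> (27.804,-13.662) [heading=315, draw]
PD: pen down
RT 60: heading 315 -> 255
PU: pen up
FD 19: (27.804,-13.662) -> (22.886,-32.014) [heading=255, move]
LT 30: heading 255 -> 285
RT 30: heading 285 -> 255
FD 15: (22.886,-32.014) -> (19.004,-46.503) [heading=255, move]
Final: pos=(19.004,-46.503), heading=255, 3 segment(s) drawn

Segment endpoints: x in {0, 16.49, 19.319, 27.804}, y in {-13.662, -5.176, -2.348, 0}
xmin=0, ymin=-13.662, xmax=27.804, ymax=0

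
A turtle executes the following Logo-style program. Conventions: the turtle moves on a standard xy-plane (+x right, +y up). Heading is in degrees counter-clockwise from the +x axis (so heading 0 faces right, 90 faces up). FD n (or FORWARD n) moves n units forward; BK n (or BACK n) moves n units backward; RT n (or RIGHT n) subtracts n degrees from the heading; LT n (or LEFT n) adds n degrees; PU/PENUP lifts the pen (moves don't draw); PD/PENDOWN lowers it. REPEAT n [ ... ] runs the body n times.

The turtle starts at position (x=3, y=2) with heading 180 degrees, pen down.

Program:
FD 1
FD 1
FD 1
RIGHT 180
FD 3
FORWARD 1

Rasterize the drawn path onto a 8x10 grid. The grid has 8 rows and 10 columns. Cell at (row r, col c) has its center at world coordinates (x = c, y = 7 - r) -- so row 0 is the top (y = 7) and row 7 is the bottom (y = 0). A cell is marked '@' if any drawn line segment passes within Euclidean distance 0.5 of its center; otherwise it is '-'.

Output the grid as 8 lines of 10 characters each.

Segment 0: (3,2) -> (2,2)
Segment 1: (2,2) -> (1,2)
Segment 2: (1,2) -> (0,2)
Segment 3: (0,2) -> (3,2)
Segment 4: (3,2) -> (4,2)

Answer: ----------
----------
----------
----------
----------
@@@@@-----
----------
----------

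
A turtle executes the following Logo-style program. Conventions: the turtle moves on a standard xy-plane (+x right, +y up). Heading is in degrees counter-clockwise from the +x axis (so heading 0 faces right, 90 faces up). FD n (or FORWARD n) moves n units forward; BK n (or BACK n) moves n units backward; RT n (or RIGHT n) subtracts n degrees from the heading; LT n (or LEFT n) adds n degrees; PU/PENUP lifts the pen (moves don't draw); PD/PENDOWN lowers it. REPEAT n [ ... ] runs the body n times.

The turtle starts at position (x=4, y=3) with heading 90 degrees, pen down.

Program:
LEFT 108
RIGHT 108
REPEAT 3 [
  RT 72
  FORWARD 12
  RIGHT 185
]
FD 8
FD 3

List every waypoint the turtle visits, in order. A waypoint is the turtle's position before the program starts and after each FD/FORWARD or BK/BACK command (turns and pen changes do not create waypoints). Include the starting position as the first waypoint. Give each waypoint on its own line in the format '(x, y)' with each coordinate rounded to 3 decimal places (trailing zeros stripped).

Executing turtle program step by step:
Start: pos=(4,3), heading=90, pen down
LT 108: heading 90 -> 198
RT 108: heading 198 -> 90
REPEAT 3 [
  -- iteration 1/3 --
  RT 72: heading 90 -> 18
  FD 12: (4,3) -> (15.413,6.708) [heading=18, draw]
  RT 185: heading 18 -> 193
  -- iteration 2/3 --
  RT 72: heading 193 -> 121
  FD 12: (15.413,6.708) -> (9.232,16.994) [heading=121, draw]
  RT 185: heading 121 -> 296
  -- iteration 3/3 --
  RT 72: heading 296 -> 224
  FD 12: (9.232,16.994) -> (0.6,8.658) [heading=224, draw]
  RT 185: heading 224 -> 39
]
FD 8: (0.6,8.658) -> (6.817,13.693) [heading=39, draw]
FD 3: (6.817,13.693) -> (9.149,15.581) [heading=39, draw]
Final: pos=(9.149,15.581), heading=39, 5 segment(s) drawn
Waypoints (6 total):
(4, 3)
(15.413, 6.708)
(9.232, 16.994)
(0.6, 8.658)
(6.817, 13.693)
(9.149, 15.581)

Answer: (4, 3)
(15.413, 6.708)
(9.232, 16.994)
(0.6, 8.658)
(6.817, 13.693)
(9.149, 15.581)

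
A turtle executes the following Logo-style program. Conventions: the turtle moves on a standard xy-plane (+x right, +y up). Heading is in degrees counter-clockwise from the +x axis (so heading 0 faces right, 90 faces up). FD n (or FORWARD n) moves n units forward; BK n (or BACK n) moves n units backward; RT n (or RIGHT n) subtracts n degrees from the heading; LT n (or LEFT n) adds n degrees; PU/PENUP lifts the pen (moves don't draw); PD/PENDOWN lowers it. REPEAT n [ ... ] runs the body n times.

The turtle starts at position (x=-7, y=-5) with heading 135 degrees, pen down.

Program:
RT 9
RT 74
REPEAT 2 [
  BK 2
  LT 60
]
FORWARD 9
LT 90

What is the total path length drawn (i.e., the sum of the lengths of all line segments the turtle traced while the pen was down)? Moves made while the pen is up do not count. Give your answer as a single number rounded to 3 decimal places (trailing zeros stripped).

Executing turtle program step by step:
Start: pos=(-7,-5), heading=135, pen down
RT 9: heading 135 -> 126
RT 74: heading 126 -> 52
REPEAT 2 [
  -- iteration 1/2 --
  BK 2: (-7,-5) -> (-8.231,-6.576) [heading=52, draw]
  LT 60: heading 52 -> 112
  -- iteration 2/2 --
  BK 2: (-8.231,-6.576) -> (-7.482,-8.43) [heading=112, draw]
  LT 60: heading 112 -> 172
]
FD 9: (-7.482,-8.43) -> (-16.395,-7.178) [heading=172, draw]
LT 90: heading 172 -> 262
Final: pos=(-16.395,-7.178), heading=262, 3 segment(s) drawn

Segment lengths:
  seg 1: (-7,-5) -> (-8.231,-6.576), length = 2
  seg 2: (-8.231,-6.576) -> (-7.482,-8.43), length = 2
  seg 3: (-7.482,-8.43) -> (-16.395,-7.178), length = 9
Total = 13

Answer: 13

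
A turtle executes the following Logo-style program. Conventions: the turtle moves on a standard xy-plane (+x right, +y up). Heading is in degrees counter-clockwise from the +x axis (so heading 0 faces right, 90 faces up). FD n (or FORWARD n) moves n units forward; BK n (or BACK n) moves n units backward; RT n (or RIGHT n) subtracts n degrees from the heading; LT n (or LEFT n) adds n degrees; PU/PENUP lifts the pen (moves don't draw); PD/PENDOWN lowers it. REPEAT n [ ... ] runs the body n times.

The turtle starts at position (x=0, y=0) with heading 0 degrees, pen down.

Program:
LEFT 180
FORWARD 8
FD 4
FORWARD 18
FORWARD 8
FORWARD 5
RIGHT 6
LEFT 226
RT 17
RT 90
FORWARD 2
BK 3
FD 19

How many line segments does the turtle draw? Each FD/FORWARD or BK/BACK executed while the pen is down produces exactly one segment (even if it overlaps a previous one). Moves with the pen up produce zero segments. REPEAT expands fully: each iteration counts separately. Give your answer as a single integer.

Executing turtle program step by step:
Start: pos=(0,0), heading=0, pen down
LT 180: heading 0 -> 180
FD 8: (0,0) -> (-8,0) [heading=180, draw]
FD 4: (-8,0) -> (-12,0) [heading=180, draw]
FD 18: (-12,0) -> (-30,0) [heading=180, draw]
FD 8: (-30,0) -> (-38,0) [heading=180, draw]
FD 5: (-38,0) -> (-43,0) [heading=180, draw]
RT 6: heading 180 -> 174
LT 226: heading 174 -> 40
RT 17: heading 40 -> 23
RT 90: heading 23 -> 293
FD 2: (-43,0) -> (-42.219,-1.841) [heading=293, draw]
BK 3: (-42.219,-1.841) -> (-43.391,0.921) [heading=293, draw]
FD 19: (-43.391,0.921) -> (-35.967,-16.569) [heading=293, draw]
Final: pos=(-35.967,-16.569), heading=293, 8 segment(s) drawn
Segments drawn: 8

Answer: 8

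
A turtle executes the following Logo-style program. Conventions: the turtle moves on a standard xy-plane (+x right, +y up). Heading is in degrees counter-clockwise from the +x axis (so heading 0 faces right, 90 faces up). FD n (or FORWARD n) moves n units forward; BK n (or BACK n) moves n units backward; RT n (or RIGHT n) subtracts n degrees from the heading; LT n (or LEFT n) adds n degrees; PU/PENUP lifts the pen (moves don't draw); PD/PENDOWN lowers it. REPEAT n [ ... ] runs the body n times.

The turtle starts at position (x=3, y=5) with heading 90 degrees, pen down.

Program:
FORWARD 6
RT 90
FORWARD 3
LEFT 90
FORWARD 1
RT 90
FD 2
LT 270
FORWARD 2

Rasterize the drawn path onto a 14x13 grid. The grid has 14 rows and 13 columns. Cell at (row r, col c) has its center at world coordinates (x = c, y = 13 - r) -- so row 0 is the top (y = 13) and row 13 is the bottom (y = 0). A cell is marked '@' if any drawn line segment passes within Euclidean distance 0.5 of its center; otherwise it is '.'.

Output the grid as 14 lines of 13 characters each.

Answer: .............
......@@@....
...@@@@.@....
...@....@....
...@.........
...@.........
...@.........
...@.........
...@.........
.............
.............
.............
.............
.............

Derivation:
Segment 0: (3,5) -> (3,11)
Segment 1: (3,11) -> (6,11)
Segment 2: (6,11) -> (6,12)
Segment 3: (6,12) -> (8,12)
Segment 4: (8,12) -> (8,10)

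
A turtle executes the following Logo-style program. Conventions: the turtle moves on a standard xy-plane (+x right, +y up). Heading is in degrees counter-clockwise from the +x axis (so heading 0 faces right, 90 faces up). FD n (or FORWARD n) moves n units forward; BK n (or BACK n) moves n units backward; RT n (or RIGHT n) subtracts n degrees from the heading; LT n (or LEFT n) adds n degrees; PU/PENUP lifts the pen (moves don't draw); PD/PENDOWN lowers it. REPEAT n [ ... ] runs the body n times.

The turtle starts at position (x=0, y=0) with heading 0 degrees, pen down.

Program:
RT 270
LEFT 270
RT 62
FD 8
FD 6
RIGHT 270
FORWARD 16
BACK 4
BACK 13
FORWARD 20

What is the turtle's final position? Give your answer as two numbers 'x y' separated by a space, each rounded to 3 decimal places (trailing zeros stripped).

Answer: 23.349 -3.441

Derivation:
Executing turtle program step by step:
Start: pos=(0,0), heading=0, pen down
RT 270: heading 0 -> 90
LT 270: heading 90 -> 0
RT 62: heading 0 -> 298
FD 8: (0,0) -> (3.756,-7.064) [heading=298, draw]
FD 6: (3.756,-7.064) -> (6.573,-12.361) [heading=298, draw]
RT 270: heading 298 -> 28
FD 16: (6.573,-12.361) -> (20.7,-4.85) [heading=28, draw]
BK 4: (20.7,-4.85) -> (17.168,-6.728) [heading=28, draw]
BK 13: (17.168,-6.728) -> (5.69,-12.831) [heading=28, draw]
FD 20: (5.69,-12.831) -> (23.349,-3.441) [heading=28, draw]
Final: pos=(23.349,-3.441), heading=28, 6 segment(s) drawn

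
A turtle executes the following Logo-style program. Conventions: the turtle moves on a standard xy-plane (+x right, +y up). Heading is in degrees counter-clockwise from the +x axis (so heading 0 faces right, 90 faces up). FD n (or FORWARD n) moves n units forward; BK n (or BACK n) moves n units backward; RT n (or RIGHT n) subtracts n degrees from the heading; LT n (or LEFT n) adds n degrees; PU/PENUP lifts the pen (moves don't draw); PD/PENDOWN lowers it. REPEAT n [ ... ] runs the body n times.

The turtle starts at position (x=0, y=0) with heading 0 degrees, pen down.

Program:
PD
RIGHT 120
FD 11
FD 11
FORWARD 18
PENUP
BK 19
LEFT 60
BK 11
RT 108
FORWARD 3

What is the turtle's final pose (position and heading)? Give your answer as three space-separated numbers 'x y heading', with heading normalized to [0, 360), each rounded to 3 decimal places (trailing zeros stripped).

Executing turtle program step by step:
Start: pos=(0,0), heading=0, pen down
PD: pen down
RT 120: heading 0 -> 240
FD 11: (0,0) -> (-5.5,-9.526) [heading=240, draw]
FD 11: (-5.5,-9.526) -> (-11,-19.053) [heading=240, draw]
FD 18: (-11,-19.053) -> (-20,-34.641) [heading=240, draw]
PU: pen up
BK 19: (-20,-34.641) -> (-10.5,-18.187) [heading=240, move]
LT 60: heading 240 -> 300
BK 11: (-10.5,-18.187) -> (-16,-8.66) [heading=300, move]
RT 108: heading 300 -> 192
FD 3: (-16,-8.66) -> (-18.934,-9.284) [heading=192, move]
Final: pos=(-18.934,-9.284), heading=192, 3 segment(s) drawn

Answer: -18.934 -9.284 192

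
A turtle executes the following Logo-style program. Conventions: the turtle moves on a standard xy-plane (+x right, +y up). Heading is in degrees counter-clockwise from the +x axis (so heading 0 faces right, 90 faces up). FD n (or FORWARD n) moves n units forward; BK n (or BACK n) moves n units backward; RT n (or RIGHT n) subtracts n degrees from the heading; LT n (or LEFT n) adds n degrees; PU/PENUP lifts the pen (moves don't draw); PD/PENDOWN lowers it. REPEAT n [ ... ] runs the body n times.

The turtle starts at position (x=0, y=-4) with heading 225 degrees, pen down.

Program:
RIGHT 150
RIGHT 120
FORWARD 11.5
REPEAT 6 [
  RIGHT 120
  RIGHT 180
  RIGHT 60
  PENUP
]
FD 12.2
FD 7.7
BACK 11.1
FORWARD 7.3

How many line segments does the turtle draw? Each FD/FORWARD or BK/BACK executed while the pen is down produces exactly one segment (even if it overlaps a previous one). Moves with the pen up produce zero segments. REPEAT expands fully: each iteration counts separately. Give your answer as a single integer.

Answer: 1

Derivation:
Executing turtle program step by step:
Start: pos=(0,-4), heading=225, pen down
RT 150: heading 225 -> 75
RT 120: heading 75 -> 315
FD 11.5: (0,-4) -> (8.132,-12.132) [heading=315, draw]
REPEAT 6 [
  -- iteration 1/6 --
  RT 120: heading 315 -> 195
  RT 180: heading 195 -> 15
  RT 60: heading 15 -> 315
  PU: pen up
  -- iteration 2/6 --
  RT 120: heading 315 -> 195
  RT 180: heading 195 -> 15
  RT 60: heading 15 -> 315
  PU: pen up
  -- iteration 3/6 --
  RT 120: heading 315 -> 195
  RT 180: heading 195 -> 15
  RT 60: heading 15 -> 315
  PU: pen up
  -- iteration 4/6 --
  RT 120: heading 315 -> 195
  RT 180: heading 195 -> 15
  RT 60: heading 15 -> 315
  PU: pen up
  -- iteration 5/6 --
  RT 120: heading 315 -> 195
  RT 180: heading 195 -> 15
  RT 60: heading 15 -> 315
  PU: pen up
  -- iteration 6/6 --
  RT 120: heading 315 -> 195
  RT 180: heading 195 -> 15
  RT 60: heading 15 -> 315
  PU: pen up
]
FD 12.2: (8.132,-12.132) -> (16.758,-20.758) [heading=315, move]
FD 7.7: (16.758,-20.758) -> (22.203,-26.203) [heading=315, move]
BK 11.1: (22.203,-26.203) -> (14.354,-18.354) [heading=315, move]
FD 7.3: (14.354,-18.354) -> (19.516,-23.516) [heading=315, move]
Final: pos=(19.516,-23.516), heading=315, 1 segment(s) drawn
Segments drawn: 1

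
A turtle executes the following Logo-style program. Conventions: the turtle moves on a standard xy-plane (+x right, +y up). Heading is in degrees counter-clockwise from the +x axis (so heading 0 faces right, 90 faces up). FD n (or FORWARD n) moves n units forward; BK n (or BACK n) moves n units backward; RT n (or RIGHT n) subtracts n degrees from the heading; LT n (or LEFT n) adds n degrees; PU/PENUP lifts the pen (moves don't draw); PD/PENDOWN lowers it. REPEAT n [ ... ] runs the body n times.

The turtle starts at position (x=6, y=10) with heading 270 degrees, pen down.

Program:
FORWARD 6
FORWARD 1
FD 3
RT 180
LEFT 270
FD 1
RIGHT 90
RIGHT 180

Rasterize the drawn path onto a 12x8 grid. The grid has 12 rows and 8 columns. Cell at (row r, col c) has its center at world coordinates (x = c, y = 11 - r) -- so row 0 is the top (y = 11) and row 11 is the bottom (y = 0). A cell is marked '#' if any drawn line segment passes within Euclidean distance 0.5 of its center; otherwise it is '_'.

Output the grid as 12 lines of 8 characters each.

Answer: ________
______#_
______#_
______#_
______#_
______#_
______#_
______#_
______#_
______#_
______#_
______##

Derivation:
Segment 0: (6,10) -> (6,4)
Segment 1: (6,4) -> (6,3)
Segment 2: (6,3) -> (6,0)
Segment 3: (6,0) -> (7,-0)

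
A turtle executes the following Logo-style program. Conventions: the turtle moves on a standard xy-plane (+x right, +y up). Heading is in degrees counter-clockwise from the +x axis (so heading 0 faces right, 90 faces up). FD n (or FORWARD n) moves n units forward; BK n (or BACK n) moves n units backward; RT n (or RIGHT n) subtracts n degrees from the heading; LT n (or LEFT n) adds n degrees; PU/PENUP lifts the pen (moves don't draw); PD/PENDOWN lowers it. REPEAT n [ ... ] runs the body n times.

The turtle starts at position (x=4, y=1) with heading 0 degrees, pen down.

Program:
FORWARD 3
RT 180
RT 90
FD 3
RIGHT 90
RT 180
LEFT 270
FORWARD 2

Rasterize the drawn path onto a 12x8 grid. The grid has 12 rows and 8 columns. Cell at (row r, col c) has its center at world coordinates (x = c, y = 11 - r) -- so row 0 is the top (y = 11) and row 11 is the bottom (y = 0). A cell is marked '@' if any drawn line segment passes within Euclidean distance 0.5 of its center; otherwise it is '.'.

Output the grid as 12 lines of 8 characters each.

Segment 0: (4,1) -> (7,1)
Segment 1: (7,1) -> (7,4)
Segment 2: (7,4) -> (7,6)

Answer: ........
........
........
........
........
.......@
.......@
.......@
.......@
.......@
....@@@@
........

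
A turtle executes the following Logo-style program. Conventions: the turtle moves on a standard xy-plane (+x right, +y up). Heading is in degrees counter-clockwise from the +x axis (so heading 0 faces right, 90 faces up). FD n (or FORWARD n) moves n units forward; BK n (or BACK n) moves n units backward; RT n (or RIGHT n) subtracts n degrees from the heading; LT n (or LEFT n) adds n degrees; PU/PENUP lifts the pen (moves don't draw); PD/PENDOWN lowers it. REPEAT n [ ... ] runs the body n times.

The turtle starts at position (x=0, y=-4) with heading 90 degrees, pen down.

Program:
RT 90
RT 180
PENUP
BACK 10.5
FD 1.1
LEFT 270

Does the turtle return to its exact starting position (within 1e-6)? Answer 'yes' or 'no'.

Answer: no

Derivation:
Executing turtle program step by step:
Start: pos=(0,-4), heading=90, pen down
RT 90: heading 90 -> 0
RT 180: heading 0 -> 180
PU: pen up
BK 10.5: (0,-4) -> (10.5,-4) [heading=180, move]
FD 1.1: (10.5,-4) -> (9.4,-4) [heading=180, move]
LT 270: heading 180 -> 90
Final: pos=(9.4,-4), heading=90, 0 segment(s) drawn

Start position: (0, -4)
Final position: (9.4, -4)
Distance = 9.4; >= 1e-6 -> NOT closed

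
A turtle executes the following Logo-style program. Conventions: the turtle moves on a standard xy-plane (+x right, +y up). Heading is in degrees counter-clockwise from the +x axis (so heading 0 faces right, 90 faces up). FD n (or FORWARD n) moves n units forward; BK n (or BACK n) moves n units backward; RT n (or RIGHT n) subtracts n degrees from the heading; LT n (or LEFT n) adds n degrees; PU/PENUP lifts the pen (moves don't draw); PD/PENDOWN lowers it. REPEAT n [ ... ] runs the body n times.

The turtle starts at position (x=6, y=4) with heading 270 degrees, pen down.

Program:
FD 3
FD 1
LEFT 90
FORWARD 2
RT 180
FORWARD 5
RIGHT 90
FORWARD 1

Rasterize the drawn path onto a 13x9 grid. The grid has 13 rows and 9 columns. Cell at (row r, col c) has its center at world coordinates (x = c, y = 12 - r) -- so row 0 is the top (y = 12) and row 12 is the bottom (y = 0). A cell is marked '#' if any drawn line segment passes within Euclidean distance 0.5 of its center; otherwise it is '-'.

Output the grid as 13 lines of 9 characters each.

Segment 0: (6,4) -> (6,1)
Segment 1: (6,1) -> (6,0)
Segment 2: (6,0) -> (8,-0)
Segment 3: (8,-0) -> (3,0)
Segment 4: (3,0) -> (3,1)

Answer: ---------
---------
---------
---------
---------
---------
---------
---------
------#--
------#--
------#--
---#--#--
---######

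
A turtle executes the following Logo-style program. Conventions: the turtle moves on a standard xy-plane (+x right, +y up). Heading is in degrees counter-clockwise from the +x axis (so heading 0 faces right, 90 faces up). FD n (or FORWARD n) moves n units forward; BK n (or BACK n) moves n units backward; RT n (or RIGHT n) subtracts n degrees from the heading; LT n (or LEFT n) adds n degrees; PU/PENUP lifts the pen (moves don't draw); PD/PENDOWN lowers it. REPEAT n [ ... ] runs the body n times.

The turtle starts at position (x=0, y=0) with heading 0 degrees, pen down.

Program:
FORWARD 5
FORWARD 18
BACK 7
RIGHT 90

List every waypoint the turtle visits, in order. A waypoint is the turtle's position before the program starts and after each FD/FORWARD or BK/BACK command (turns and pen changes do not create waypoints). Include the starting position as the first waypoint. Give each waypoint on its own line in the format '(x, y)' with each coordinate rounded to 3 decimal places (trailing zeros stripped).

Answer: (0, 0)
(5, 0)
(23, 0)
(16, 0)

Derivation:
Executing turtle program step by step:
Start: pos=(0,0), heading=0, pen down
FD 5: (0,0) -> (5,0) [heading=0, draw]
FD 18: (5,0) -> (23,0) [heading=0, draw]
BK 7: (23,0) -> (16,0) [heading=0, draw]
RT 90: heading 0 -> 270
Final: pos=(16,0), heading=270, 3 segment(s) drawn
Waypoints (4 total):
(0, 0)
(5, 0)
(23, 0)
(16, 0)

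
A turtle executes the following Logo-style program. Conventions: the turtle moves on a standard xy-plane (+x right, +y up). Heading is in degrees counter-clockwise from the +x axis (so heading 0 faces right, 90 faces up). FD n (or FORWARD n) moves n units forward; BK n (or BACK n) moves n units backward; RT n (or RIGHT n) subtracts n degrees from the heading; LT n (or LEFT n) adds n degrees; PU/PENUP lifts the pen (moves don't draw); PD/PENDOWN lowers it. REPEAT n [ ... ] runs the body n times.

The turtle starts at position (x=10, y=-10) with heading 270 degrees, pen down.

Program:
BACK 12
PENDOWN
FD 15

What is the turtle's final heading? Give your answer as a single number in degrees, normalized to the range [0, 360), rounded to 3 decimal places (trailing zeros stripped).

Executing turtle program step by step:
Start: pos=(10,-10), heading=270, pen down
BK 12: (10,-10) -> (10,2) [heading=270, draw]
PD: pen down
FD 15: (10,2) -> (10,-13) [heading=270, draw]
Final: pos=(10,-13), heading=270, 2 segment(s) drawn

Answer: 270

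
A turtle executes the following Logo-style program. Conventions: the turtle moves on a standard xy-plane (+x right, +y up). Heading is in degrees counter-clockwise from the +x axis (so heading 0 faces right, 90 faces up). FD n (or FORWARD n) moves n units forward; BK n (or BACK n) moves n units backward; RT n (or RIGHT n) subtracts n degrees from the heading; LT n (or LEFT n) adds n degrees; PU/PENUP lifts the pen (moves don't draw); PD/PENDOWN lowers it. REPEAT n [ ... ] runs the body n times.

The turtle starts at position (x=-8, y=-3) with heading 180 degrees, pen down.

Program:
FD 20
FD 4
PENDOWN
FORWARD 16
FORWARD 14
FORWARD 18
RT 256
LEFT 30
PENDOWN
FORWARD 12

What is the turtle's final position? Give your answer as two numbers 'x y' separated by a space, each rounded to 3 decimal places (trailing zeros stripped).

Executing turtle program step by step:
Start: pos=(-8,-3), heading=180, pen down
FD 20: (-8,-3) -> (-28,-3) [heading=180, draw]
FD 4: (-28,-3) -> (-32,-3) [heading=180, draw]
PD: pen down
FD 16: (-32,-3) -> (-48,-3) [heading=180, draw]
FD 14: (-48,-3) -> (-62,-3) [heading=180, draw]
FD 18: (-62,-3) -> (-80,-3) [heading=180, draw]
RT 256: heading 180 -> 284
LT 30: heading 284 -> 314
PD: pen down
FD 12: (-80,-3) -> (-71.664,-11.632) [heading=314, draw]
Final: pos=(-71.664,-11.632), heading=314, 6 segment(s) drawn

Answer: -71.664 -11.632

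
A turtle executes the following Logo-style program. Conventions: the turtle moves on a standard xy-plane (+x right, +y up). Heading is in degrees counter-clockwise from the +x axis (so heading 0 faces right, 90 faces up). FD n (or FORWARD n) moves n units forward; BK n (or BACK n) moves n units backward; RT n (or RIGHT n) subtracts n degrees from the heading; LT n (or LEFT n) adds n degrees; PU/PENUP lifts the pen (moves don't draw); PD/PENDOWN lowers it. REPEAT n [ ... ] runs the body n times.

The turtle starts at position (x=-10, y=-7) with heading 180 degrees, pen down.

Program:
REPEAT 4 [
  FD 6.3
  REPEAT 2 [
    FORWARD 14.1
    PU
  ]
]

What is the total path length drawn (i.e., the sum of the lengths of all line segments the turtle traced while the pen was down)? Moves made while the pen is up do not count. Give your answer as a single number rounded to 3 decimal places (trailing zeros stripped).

Executing turtle program step by step:
Start: pos=(-10,-7), heading=180, pen down
REPEAT 4 [
  -- iteration 1/4 --
  FD 6.3: (-10,-7) -> (-16.3,-7) [heading=180, draw]
  REPEAT 2 [
    -- iteration 1/2 --
    FD 14.1: (-16.3,-7) -> (-30.4,-7) [heading=180, draw]
    PU: pen up
    -- iteration 2/2 --
    FD 14.1: (-30.4,-7) -> (-44.5,-7) [heading=180, move]
    PU: pen up
  ]
  -- iteration 2/4 --
  FD 6.3: (-44.5,-7) -> (-50.8,-7) [heading=180, move]
  REPEAT 2 [
    -- iteration 1/2 --
    FD 14.1: (-50.8,-7) -> (-64.9,-7) [heading=180, move]
    PU: pen up
    -- iteration 2/2 --
    FD 14.1: (-64.9,-7) -> (-79,-7) [heading=180, move]
    PU: pen up
  ]
  -- iteration 3/4 --
  FD 6.3: (-79,-7) -> (-85.3,-7) [heading=180, move]
  REPEAT 2 [
    -- iteration 1/2 --
    FD 14.1: (-85.3,-7) -> (-99.4,-7) [heading=180, move]
    PU: pen up
    -- iteration 2/2 --
    FD 14.1: (-99.4,-7) -> (-113.5,-7) [heading=180, move]
    PU: pen up
  ]
  -- iteration 4/4 --
  FD 6.3: (-113.5,-7) -> (-119.8,-7) [heading=180, move]
  REPEAT 2 [
    -- iteration 1/2 --
    FD 14.1: (-119.8,-7) -> (-133.9,-7) [heading=180, move]
    PU: pen up
    -- iteration 2/2 --
    FD 14.1: (-133.9,-7) -> (-148,-7) [heading=180, move]
    PU: pen up
  ]
]
Final: pos=(-148,-7), heading=180, 2 segment(s) drawn

Segment lengths:
  seg 1: (-10,-7) -> (-16.3,-7), length = 6.3
  seg 2: (-16.3,-7) -> (-30.4,-7), length = 14.1
Total = 20.4

Answer: 20.4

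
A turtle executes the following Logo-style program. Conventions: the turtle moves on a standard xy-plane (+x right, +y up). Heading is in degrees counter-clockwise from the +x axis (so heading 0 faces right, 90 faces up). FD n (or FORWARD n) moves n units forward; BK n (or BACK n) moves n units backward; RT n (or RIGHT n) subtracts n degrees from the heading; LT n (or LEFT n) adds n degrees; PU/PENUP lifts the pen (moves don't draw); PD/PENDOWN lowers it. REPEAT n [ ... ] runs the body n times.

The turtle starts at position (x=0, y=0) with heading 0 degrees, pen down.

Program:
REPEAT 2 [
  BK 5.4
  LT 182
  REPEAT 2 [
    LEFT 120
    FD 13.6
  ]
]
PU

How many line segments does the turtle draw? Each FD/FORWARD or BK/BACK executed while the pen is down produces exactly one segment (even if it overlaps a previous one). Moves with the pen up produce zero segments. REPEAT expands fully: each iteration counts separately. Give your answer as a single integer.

Executing turtle program step by step:
Start: pos=(0,0), heading=0, pen down
REPEAT 2 [
  -- iteration 1/2 --
  BK 5.4: (0,0) -> (-5.4,0) [heading=0, draw]
  LT 182: heading 0 -> 182
  REPEAT 2 [
    -- iteration 1/2 --
    LT 120: heading 182 -> 302
    FD 13.6: (-5.4,0) -> (1.807,-11.533) [heading=302, draw]
    -- iteration 2/2 --
    LT 120: heading 302 -> 62
    FD 13.6: (1.807,-11.533) -> (8.192,0.475) [heading=62, draw]
  ]
  -- iteration 2/2 --
  BK 5.4: (8.192,0.475) -> (5.657,-4.293) [heading=62, draw]
  LT 182: heading 62 -> 244
  REPEAT 2 [
    -- iteration 1/2 --
    LT 120: heading 244 -> 4
    FD 13.6: (5.657,-4.293) -> (19.223,-3.345) [heading=4, draw]
    -- iteration 2/2 --
    LT 120: heading 4 -> 124
    FD 13.6: (19.223,-3.345) -> (11.618,7.93) [heading=124, draw]
  ]
]
PU: pen up
Final: pos=(11.618,7.93), heading=124, 6 segment(s) drawn
Segments drawn: 6

Answer: 6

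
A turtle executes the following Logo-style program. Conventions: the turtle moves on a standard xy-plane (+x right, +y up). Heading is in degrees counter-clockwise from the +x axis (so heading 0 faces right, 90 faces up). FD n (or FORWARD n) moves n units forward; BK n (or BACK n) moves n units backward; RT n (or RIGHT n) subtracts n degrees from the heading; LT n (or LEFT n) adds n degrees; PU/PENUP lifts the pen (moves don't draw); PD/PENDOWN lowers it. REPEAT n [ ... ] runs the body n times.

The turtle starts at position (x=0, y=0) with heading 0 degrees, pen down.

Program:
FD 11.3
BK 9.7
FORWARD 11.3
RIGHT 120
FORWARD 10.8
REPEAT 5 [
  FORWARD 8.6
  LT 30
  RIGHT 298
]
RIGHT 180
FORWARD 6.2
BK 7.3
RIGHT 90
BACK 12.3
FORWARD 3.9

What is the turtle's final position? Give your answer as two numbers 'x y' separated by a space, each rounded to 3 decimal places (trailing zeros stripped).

Answer: 1.646 -25.854

Derivation:
Executing turtle program step by step:
Start: pos=(0,0), heading=0, pen down
FD 11.3: (0,0) -> (11.3,0) [heading=0, draw]
BK 9.7: (11.3,0) -> (1.6,0) [heading=0, draw]
FD 11.3: (1.6,0) -> (12.9,0) [heading=0, draw]
RT 120: heading 0 -> 240
FD 10.8: (12.9,0) -> (7.5,-9.353) [heading=240, draw]
REPEAT 5 [
  -- iteration 1/5 --
  FD 8.6: (7.5,-9.353) -> (3.2,-16.801) [heading=240, draw]
  LT 30: heading 240 -> 270
  RT 298: heading 270 -> 332
  -- iteration 2/5 --
  FD 8.6: (3.2,-16.801) -> (10.793,-20.838) [heading=332, draw]
  LT 30: heading 332 -> 2
  RT 298: heading 2 -> 64
  -- iteration 3/5 --
  FD 8.6: (10.793,-20.838) -> (14.563,-13.109) [heading=64, draw]
  LT 30: heading 64 -> 94
  RT 298: heading 94 -> 156
  -- iteration 4/5 --
  FD 8.6: (14.563,-13.109) -> (6.707,-9.611) [heading=156, draw]
  LT 30: heading 156 -> 186
  RT 298: heading 186 -> 248
  -- iteration 5/5 --
  FD 8.6: (6.707,-9.611) -> (3.485,-17.585) [heading=248, draw]
  LT 30: heading 248 -> 278
  RT 298: heading 278 -> 340
]
RT 180: heading 340 -> 160
FD 6.2: (3.485,-17.585) -> (-2.341,-15.464) [heading=160, draw]
BK 7.3: (-2.341,-15.464) -> (4.519,-17.961) [heading=160, draw]
RT 90: heading 160 -> 70
BK 12.3: (4.519,-17.961) -> (0.312,-29.519) [heading=70, draw]
FD 3.9: (0.312,-29.519) -> (1.646,-25.854) [heading=70, draw]
Final: pos=(1.646,-25.854), heading=70, 13 segment(s) drawn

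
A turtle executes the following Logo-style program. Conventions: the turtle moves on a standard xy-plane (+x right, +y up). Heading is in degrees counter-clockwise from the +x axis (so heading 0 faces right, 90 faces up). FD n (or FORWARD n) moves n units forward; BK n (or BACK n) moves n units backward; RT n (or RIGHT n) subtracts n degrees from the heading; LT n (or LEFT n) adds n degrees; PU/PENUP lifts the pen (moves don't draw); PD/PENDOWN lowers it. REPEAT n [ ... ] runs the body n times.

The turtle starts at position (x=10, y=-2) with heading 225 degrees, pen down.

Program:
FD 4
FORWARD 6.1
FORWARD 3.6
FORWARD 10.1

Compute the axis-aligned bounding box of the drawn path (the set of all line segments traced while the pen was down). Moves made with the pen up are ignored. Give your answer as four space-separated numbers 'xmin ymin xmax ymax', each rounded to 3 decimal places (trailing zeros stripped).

Executing turtle program step by step:
Start: pos=(10,-2), heading=225, pen down
FD 4: (10,-2) -> (7.172,-4.828) [heading=225, draw]
FD 6.1: (7.172,-4.828) -> (2.858,-9.142) [heading=225, draw]
FD 3.6: (2.858,-9.142) -> (0.313,-11.687) [heading=225, draw]
FD 10.1: (0.313,-11.687) -> (-6.829,-18.829) [heading=225, draw]
Final: pos=(-6.829,-18.829), heading=225, 4 segment(s) drawn

Segment endpoints: x in {-6.829, 0.313, 2.858, 7.172, 10}, y in {-18.829, -11.687, -9.142, -4.828, -2}
xmin=-6.829, ymin=-18.829, xmax=10, ymax=-2

Answer: -6.829 -18.829 10 -2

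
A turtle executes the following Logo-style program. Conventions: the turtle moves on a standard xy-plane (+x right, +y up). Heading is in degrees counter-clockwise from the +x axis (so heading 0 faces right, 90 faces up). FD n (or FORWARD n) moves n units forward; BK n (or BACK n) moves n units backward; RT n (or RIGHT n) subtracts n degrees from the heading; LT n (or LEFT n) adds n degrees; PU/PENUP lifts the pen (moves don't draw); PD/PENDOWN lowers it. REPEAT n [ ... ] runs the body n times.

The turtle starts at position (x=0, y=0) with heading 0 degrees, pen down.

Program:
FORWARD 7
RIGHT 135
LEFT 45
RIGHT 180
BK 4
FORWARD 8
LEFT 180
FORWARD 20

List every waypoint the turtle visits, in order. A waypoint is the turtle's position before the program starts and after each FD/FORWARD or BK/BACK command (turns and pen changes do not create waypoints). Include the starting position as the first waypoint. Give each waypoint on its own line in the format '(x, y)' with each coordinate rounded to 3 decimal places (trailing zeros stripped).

Executing turtle program step by step:
Start: pos=(0,0), heading=0, pen down
FD 7: (0,0) -> (7,0) [heading=0, draw]
RT 135: heading 0 -> 225
LT 45: heading 225 -> 270
RT 180: heading 270 -> 90
BK 4: (7,0) -> (7,-4) [heading=90, draw]
FD 8: (7,-4) -> (7,4) [heading=90, draw]
LT 180: heading 90 -> 270
FD 20: (7,4) -> (7,-16) [heading=270, draw]
Final: pos=(7,-16), heading=270, 4 segment(s) drawn
Waypoints (5 total):
(0, 0)
(7, 0)
(7, -4)
(7, 4)
(7, -16)

Answer: (0, 0)
(7, 0)
(7, -4)
(7, 4)
(7, -16)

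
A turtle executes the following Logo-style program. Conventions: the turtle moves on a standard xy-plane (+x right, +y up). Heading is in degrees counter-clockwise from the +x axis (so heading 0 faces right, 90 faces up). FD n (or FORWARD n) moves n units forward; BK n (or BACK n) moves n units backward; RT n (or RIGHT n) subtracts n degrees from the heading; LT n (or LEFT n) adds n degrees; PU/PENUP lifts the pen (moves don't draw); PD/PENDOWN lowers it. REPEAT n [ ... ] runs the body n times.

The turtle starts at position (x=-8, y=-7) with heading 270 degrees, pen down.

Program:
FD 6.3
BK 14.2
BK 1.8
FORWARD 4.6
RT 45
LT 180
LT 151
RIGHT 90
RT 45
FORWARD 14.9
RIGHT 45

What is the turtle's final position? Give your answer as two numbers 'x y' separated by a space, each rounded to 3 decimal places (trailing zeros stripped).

Executing turtle program step by step:
Start: pos=(-8,-7), heading=270, pen down
FD 6.3: (-8,-7) -> (-8,-13.3) [heading=270, draw]
BK 14.2: (-8,-13.3) -> (-8,0.9) [heading=270, draw]
BK 1.8: (-8,0.9) -> (-8,2.7) [heading=270, draw]
FD 4.6: (-8,2.7) -> (-8,-1.9) [heading=270, draw]
RT 45: heading 270 -> 225
LT 180: heading 225 -> 45
LT 151: heading 45 -> 196
RT 90: heading 196 -> 106
RT 45: heading 106 -> 61
FD 14.9: (-8,-1.9) -> (-0.776,11.132) [heading=61, draw]
RT 45: heading 61 -> 16
Final: pos=(-0.776,11.132), heading=16, 5 segment(s) drawn

Answer: -0.776 11.132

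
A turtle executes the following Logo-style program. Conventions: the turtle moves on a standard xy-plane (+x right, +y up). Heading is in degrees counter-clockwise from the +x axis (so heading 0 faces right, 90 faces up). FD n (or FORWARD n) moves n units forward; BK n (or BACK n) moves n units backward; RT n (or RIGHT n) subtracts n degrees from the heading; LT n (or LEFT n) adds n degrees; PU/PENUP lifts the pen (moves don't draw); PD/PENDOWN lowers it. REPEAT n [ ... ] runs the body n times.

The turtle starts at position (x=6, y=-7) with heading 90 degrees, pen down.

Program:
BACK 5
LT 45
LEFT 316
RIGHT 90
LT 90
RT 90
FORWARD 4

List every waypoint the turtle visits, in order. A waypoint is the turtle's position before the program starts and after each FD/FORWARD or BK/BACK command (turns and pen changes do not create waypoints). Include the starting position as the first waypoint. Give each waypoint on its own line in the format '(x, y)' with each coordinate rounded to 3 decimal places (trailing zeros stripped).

Executing turtle program step by step:
Start: pos=(6,-7), heading=90, pen down
BK 5: (6,-7) -> (6,-12) [heading=90, draw]
LT 45: heading 90 -> 135
LT 316: heading 135 -> 91
RT 90: heading 91 -> 1
LT 90: heading 1 -> 91
RT 90: heading 91 -> 1
FD 4: (6,-12) -> (9.999,-11.93) [heading=1, draw]
Final: pos=(9.999,-11.93), heading=1, 2 segment(s) drawn
Waypoints (3 total):
(6, -7)
(6, -12)
(9.999, -11.93)

Answer: (6, -7)
(6, -12)
(9.999, -11.93)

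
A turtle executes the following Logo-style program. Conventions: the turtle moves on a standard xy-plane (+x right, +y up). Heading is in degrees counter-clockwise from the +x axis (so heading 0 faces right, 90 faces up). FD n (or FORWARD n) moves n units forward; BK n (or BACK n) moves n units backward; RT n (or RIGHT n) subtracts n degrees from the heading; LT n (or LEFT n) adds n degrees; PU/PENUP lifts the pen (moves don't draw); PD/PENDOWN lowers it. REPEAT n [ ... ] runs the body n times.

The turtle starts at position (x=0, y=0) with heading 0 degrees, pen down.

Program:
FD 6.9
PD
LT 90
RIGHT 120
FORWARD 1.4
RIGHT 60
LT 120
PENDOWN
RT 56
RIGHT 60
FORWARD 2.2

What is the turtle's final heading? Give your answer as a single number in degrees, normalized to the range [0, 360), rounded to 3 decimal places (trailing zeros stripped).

Executing turtle program step by step:
Start: pos=(0,0), heading=0, pen down
FD 6.9: (0,0) -> (6.9,0) [heading=0, draw]
PD: pen down
LT 90: heading 0 -> 90
RT 120: heading 90 -> 330
FD 1.4: (6.9,0) -> (8.112,-0.7) [heading=330, draw]
RT 60: heading 330 -> 270
LT 120: heading 270 -> 30
PD: pen down
RT 56: heading 30 -> 334
RT 60: heading 334 -> 274
FD 2.2: (8.112,-0.7) -> (8.266,-2.895) [heading=274, draw]
Final: pos=(8.266,-2.895), heading=274, 3 segment(s) drawn

Answer: 274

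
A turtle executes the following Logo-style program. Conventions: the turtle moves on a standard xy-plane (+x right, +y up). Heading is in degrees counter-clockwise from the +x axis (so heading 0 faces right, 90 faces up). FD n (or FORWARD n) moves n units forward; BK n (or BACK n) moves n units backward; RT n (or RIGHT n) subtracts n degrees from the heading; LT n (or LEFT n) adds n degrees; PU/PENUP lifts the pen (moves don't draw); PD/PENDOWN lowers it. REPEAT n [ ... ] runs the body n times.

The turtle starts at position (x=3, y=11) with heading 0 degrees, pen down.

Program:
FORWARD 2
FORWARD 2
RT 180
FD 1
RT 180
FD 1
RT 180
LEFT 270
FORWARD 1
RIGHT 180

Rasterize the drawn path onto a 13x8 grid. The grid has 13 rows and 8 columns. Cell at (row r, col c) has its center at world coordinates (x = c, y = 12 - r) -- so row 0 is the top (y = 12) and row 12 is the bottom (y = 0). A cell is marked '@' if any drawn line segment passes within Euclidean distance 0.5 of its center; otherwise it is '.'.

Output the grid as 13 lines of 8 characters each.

Segment 0: (3,11) -> (5,11)
Segment 1: (5,11) -> (7,11)
Segment 2: (7,11) -> (6,11)
Segment 3: (6,11) -> (7,11)
Segment 4: (7,11) -> (7,12)

Answer: .......@
...@@@@@
........
........
........
........
........
........
........
........
........
........
........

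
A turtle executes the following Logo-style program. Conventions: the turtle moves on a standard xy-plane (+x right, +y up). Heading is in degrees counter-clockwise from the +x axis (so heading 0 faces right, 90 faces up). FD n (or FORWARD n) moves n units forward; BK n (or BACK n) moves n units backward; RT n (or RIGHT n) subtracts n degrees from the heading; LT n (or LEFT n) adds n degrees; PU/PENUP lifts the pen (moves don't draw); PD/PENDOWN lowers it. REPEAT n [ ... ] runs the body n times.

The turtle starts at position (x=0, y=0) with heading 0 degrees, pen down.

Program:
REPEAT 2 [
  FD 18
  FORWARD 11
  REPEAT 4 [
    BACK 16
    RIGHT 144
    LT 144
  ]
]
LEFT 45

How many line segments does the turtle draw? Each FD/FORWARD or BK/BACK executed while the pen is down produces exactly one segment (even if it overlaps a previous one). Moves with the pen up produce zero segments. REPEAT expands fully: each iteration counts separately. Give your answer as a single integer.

Answer: 12

Derivation:
Executing turtle program step by step:
Start: pos=(0,0), heading=0, pen down
REPEAT 2 [
  -- iteration 1/2 --
  FD 18: (0,0) -> (18,0) [heading=0, draw]
  FD 11: (18,0) -> (29,0) [heading=0, draw]
  REPEAT 4 [
    -- iteration 1/4 --
    BK 16: (29,0) -> (13,0) [heading=0, draw]
    RT 144: heading 0 -> 216
    LT 144: heading 216 -> 0
    -- iteration 2/4 --
    BK 16: (13,0) -> (-3,0) [heading=0, draw]
    RT 144: heading 0 -> 216
    LT 144: heading 216 -> 0
    -- iteration 3/4 --
    BK 16: (-3,0) -> (-19,0) [heading=0, draw]
    RT 144: heading 0 -> 216
    LT 144: heading 216 -> 0
    -- iteration 4/4 --
    BK 16: (-19,0) -> (-35,0) [heading=0, draw]
    RT 144: heading 0 -> 216
    LT 144: heading 216 -> 0
  ]
  -- iteration 2/2 --
  FD 18: (-35,0) -> (-17,0) [heading=0, draw]
  FD 11: (-17,0) -> (-6,0) [heading=0, draw]
  REPEAT 4 [
    -- iteration 1/4 --
    BK 16: (-6,0) -> (-22,0) [heading=0, draw]
    RT 144: heading 0 -> 216
    LT 144: heading 216 -> 0
    -- iteration 2/4 --
    BK 16: (-22,0) -> (-38,0) [heading=0, draw]
    RT 144: heading 0 -> 216
    LT 144: heading 216 -> 0
    -- iteration 3/4 --
    BK 16: (-38,0) -> (-54,0) [heading=0, draw]
    RT 144: heading 0 -> 216
    LT 144: heading 216 -> 0
    -- iteration 4/4 --
    BK 16: (-54,0) -> (-70,0) [heading=0, draw]
    RT 144: heading 0 -> 216
    LT 144: heading 216 -> 0
  ]
]
LT 45: heading 0 -> 45
Final: pos=(-70,0), heading=45, 12 segment(s) drawn
Segments drawn: 12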